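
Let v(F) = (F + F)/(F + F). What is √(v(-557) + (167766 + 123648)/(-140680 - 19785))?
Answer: I*√21012731285/160465 ≈ 0.90336*I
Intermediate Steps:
v(F) = 1 (v(F) = (2*F)/((2*F)) = (2*F)*(1/(2*F)) = 1)
√(v(-557) + (167766 + 123648)/(-140680 - 19785)) = √(1 + (167766 + 123648)/(-140680 - 19785)) = √(1 + 291414/(-160465)) = √(1 + 291414*(-1/160465)) = √(1 - 291414/160465) = √(-130949/160465) = I*√21012731285/160465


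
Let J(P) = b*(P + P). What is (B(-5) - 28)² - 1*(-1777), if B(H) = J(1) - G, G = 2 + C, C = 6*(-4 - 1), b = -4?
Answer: 1841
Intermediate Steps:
C = -30 (C = 6*(-5) = -30)
J(P) = -8*P (J(P) = -4*(P + P) = -8*P)
G = -28 (G = 2 - 30 = -28)
B(H) = 20 (B(H) = -8*1 - 1*(-28) = -8 + 28 = 20)
(B(-5) - 28)² - 1*(-1777) = (20 - 28)² - 1*(-1777) = (-8)² + 1777 = 64 + 1777 = 1841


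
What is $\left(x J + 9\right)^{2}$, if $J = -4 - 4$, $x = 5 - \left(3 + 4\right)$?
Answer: $625$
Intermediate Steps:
$x = -2$ ($x = 5 - 7 = -2$)
$J = -8$ ($J = -4 - 4 = -8$)
$\left(x J + 9\right)^{2} = \left(\left(-2\right) \left(-8\right) + 9\right)^{2} = \left(16 + 9\right)^{2} = 25^{2} = 625$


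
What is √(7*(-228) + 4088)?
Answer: 2*√623 ≈ 49.920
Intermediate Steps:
√(7*(-228) + 4088) = √(-1596 + 4088) = √2492 = 2*√623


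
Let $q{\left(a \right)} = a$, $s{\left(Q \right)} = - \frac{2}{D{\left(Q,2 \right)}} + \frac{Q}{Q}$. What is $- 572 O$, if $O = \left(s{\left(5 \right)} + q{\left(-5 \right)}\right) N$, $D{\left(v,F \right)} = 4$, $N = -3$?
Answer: $-7722$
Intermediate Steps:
$s{\left(Q \right)} = \frac{1}{2}$ ($s{\left(Q \right)} = - \frac{2}{4} + \frac{Q}{Q} = \left(-2\right) \frac{1}{4} + 1 = - \frac{1}{2} + 1 = \frac{1}{2}$)
$O = \frac{27}{2}$ ($O = \left(\frac{1}{2} - 5\right) \left(-3\right) = \left(- \frac{9}{2}\right) \left(-3\right) = \frac{27}{2} \approx 13.5$)
$- 572 O = \left(-572\right) \frac{27}{2} = -7722$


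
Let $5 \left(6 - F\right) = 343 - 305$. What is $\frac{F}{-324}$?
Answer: $\frac{2}{405} \approx 0.0049383$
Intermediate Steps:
$F = - \frac{8}{5}$ ($F = 6 - \frac{343 - 305}{5} = 6 - \frac{38}{5} = - \frac{8}{5} \approx -1.6$)
$\frac{F}{-324} = - \frac{8}{5 \left(-324\right)} = \left(- \frac{8}{5}\right) \left(- \frac{1}{324}\right) = \frac{2}{405}$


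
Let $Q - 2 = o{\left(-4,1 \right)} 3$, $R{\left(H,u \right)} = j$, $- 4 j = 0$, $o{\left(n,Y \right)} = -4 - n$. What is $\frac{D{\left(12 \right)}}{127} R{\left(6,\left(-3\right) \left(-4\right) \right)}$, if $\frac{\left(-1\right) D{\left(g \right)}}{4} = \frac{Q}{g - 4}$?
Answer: $0$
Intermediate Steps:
$j = 0$ ($j = \left(- \frac{1}{4}\right) 0 = 0$)
$R{\left(H,u \right)} = 0$
$Q = 2$ ($Q = 2 + \left(-4 - -4\right) 3 = 2 + \left(-4 + 4\right) 3 = 2 + 0 \cdot 3 = 2 + 0 = 2$)
$D{\left(g \right)} = - \frac{8}{-4 + g}$ ($D{\left(g \right)} = - 4 \frac{2}{g - 4} = - 4 \frac{2}{-4 + g} = - \frac{8}{-4 + g}$)
$\frac{D{\left(12 \right)}}{127} R{\left(6,\left(-3\right) \left(-4\right) \right)} = \frac{\left(-8\right) \frac{1}{-4 + 12}}{127} \cdot 0 = - \frac{8}{8} \cdot \frac{1}{127} \cdot 0 = \left(-8\right) \frac{1}{8} \cdot \frac{1}{127} \cdot 0 = \left(-1\right) \frac{1}{127} \cdot 0 = \left(- \frac{1}{127}\right) 0 = 0$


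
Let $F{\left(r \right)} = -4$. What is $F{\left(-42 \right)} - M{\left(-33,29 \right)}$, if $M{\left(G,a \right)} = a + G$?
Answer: $0$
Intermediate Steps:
$M{\left(G,a \right)} = G + a$
$F{\left(-42 \right)} - M{\left(-33,29 \right)} = -4 - \left(-33 + 29\right) = -4 - -4 = -4 + 4 = 0$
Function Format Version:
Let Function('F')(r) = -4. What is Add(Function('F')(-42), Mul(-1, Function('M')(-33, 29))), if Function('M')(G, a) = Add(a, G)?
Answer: 0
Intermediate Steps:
Function('M')(G, a) = Add(G, a)
Add(Function('F')(-42), Mul(-1, Function('M')(-33, 29))) = Add(-4, Mul(-1, Add(-33, 29))) = Add(-4, Mul(-1, -4)) = Add(-4, 4) = 0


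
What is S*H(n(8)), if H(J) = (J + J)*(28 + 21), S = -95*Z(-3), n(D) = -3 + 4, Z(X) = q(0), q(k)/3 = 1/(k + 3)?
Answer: -9310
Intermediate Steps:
q(k) = 3/(3 + k) (q(k) = 3/(k + 3) = 3/(3 + k))
Z(X) = 1 (Z(X) = 3/(3 + 0) = 3/3 = 3*(⅓) = 1)
n(D) = 1
S = -95 (S = -95*1 = -95)
H(J) = 98*J (H(J) = (2*J)*49 = 98*J)
S*H(n(8)) = -9310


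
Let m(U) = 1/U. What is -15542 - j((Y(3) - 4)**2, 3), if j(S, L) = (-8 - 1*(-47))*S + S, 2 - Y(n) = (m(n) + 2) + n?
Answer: -159238/9 ≈ -17693.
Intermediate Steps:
Y(n) = -n - 1/n (Y(n) = 2 - ((1/n + 2) + n) = 2 - ((2 + 1/n) + n) = 2 - (2 + n + 1/n) = 2 + (-2 - n - 1/n) = -n - 1/n)
j(S, L) = 40*S (j(S, L) = (-8 + 47)*S + S = 39*S + S = 40*S)
-15542 - j((Y(3) - 4)**2, 3) = -15542 - 40*((-1*3 - 1/3) - 4)**2 = -15542 - 40*((-3 - 1*1/3) - 4)**2 = -15542 - 40*((-3 - 1/3) - 4)**2 = -15542 - 40*(-10/3 - 4)**2 = -15542 - 40*(-22/3)**2 = -15542 - 40*484/9 = -15542 - 1*19360/9 = -15542 - 19360/9 = -159238/9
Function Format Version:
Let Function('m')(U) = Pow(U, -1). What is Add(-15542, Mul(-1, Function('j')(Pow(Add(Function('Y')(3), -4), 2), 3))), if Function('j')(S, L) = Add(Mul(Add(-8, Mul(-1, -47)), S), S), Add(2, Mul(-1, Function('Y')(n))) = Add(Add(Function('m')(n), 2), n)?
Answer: Rational(-159238, 9) ≈ -17693.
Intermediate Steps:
Function('Y')(n) = Add(Mul(-1, n), Mul(-1, Pow(n, -1))) (Function('Y')(n) = Add(2, Mul(-1, Add(Add(Pow(n, -1), 2), n))) = Add(2, Mul(-1, Add(Add(2, Pow(n, -1)), n))) = Add(2, Mul(-1, Add(2, n, Pow(n, -1)))) = Add(2, Add(-2, Mul(-1, n), Mul(-1, Pow(n, -1)))) = Add(Mul(-1, n), Mul(-1, Pow(n, -1))))
Function('j')(S, L) = Mul(40, S) (Function('j')(S, L) = Add(Mul(Add(-8, 47), S), S) = Add(Mul(39, S), S) = Mul(40, S))
Add(-15542, Mul(-1, Function('j')(Pow(Add(Function('Y')(3), -4), 2), 3))) = Add(-15542, Mul(-1, Mul(40, Pow(Add(Add(Mul(-1, 3), Mul(-1, Pow(3, -1))), -4), 2)))) = Add(-15542, Mul(-1, Mul(40, Pow(Add(Add(-3, Mul(-1, Rational(1, 3))), -4), 2)))) = Add(-15542, Mul(-1, Mul(40, Pow(Add(Add(-3, Rational(-1, 3)), -4), 2)))) = Add(-15542, Mul(-1, Mul(40, Pow(Add(Rational(-10, 3), -4), 2)))) = Add(-15542, Mul(-1, Mul(40, Pow(Rational(-22, 3), 2)))) = Add(-15542, Mul(-1, Mul(40, Rational(484, 9)))) = Add(-15542, Mul(-1, Rational(19360, 9))) = Add(-15542, Rational(-19360, 9)) = Rational(-159238, 9)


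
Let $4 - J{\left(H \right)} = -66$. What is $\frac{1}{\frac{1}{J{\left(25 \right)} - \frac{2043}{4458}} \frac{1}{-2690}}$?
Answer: $- \frac{138990955}{743} \approx -1.8707 \cdot 10^{5}$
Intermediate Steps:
$J{\left(H \right)} = 70$ ($J{\left(H \right)} = 4 - -66 = 4 + 66 = 70$)
$\frac{1}{\frac{1}{J{\left(25 \right)} - \frac{2043}{4458}} \frac{1}{-2690}} = \frac{1}{\frac{1}{70 - \frac{2043}{4458}} \frac{1}{-2690}} = \frac{1}{\frac{1}{70 - \frac{681}{1486}} \left(- \frac{1}{2690}\right)} = \frac{1}{\frac{1}{\frac{103339}{1486}} \left(- \frac{1}{2690}\right)} = \frac{1}{\frac{1486}{103339} \left(- \frac{1}{2690}\right)} = \frac{1}{- \frac{743}{138990955}} = - \frac{138990955}{743}$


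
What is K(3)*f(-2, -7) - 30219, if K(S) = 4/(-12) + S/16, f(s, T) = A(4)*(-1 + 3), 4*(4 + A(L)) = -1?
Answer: -2900905/96 ≈ -30218.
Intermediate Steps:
A(L) = -17/4 (A(L) = -4 + (1/4)*(-1) = -4 - 1/4 = -17/4)
f(s, T) = -17/2 (f(s, T) = -17*(-1 + 3)/4 = -17/4*2 = -17/2)
K(S) = -1/3 + S/16 (K(S) = 4*(-1/12) + S*(1/16) = -1/3 + S/16)
K(3)*f(-2, -7) - 30219 = (-1/3 + (1/16)*3)*(-17/2) - 30219 = (-1/3 + 3/16)*(-17/2) - 30219 = -7/48*(-17/2) - 30219 = 119/96 - 30219 = -2900905/96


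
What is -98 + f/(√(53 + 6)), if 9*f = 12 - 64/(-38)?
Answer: -98 + 260*√59/10089 ≈ -97.802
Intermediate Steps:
f = 260/171 (f = (12 - 64/(-38))/9 = (12 - 64*(-1)/38)/9 = (12 - 1*(-32/19))/9 = (12 + 32/19)/9 = (⅑)*(260/19) = 260/171 ≈ 1.5205)
-98 + f/(√(53 + 6)) = -98 + (260/171)/√(53 + 6) = -98 + (260/171)/√59 = -98 + (√59/59)*(260/171) = -98 + 260*√59/10089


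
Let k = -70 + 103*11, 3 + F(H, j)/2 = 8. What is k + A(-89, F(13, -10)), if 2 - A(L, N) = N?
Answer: 1055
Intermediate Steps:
F(H, j) = 10 (F(H, j) = -6 + 2*8 = -6 + 16 = 10)
A(L, N) = 2 - N
k = 1063 (k = -70 + 1133 = 1063)
k + A(-89, F(13, -10)) = 1063 + (2 - 1*10) = 1063 + (2 - 10) = 1063 - 8 = 1055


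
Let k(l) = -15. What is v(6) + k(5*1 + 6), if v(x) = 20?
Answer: 5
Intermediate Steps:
v(6) + k(5*1 + 6) = 20 - 15 = 5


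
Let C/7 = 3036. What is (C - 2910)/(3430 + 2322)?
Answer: 9171/2876 ≈ 3.1888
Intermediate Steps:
C = 21252 (C = 7*3036 = 21252)
(C - 2910)/(3430 + 2322) = (21252 - 2910)/(3430 + 2322) = 18342/5752 = 18342*(1/5752) = 9171/2876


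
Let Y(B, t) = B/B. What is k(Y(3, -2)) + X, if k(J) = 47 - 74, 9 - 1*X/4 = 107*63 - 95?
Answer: -26575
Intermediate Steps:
Y(B, t) = 1
X = -26548 (X = 36 - 4*(107*63 - 95) = 36 - 4*(6741 - 95) = 36 - 4*6646 = 36 - 26584 = -26548)
k(J) = -27
k(Y(3, -2)) + X = -27 - 26548 = -26575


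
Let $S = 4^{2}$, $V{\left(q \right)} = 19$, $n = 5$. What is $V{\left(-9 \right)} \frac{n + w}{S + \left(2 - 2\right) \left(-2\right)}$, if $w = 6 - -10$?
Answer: $\frac{399}{16} \approx 24.938$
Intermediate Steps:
$S = 16$
$w = 16$ ($w = 6 + 10 = 16$)
$V{\left(-9 \right)} \frac{n + w}{S + \left(2 - 2\right) \left(-2\right)} = 19 \frac{5 + 16}{16 + \left(2 - 2\right) \left(-2\right)} = 19 \frac{21}{16 + 0 \left(-2\right)} = 19 \frac{21}{16 + 0} = 19 \cdot \frac{21}{16} = \frac{399}{16}$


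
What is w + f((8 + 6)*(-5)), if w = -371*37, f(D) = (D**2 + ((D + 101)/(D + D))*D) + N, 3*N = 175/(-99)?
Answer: -5234381/594 ≈ -8812.1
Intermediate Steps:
N = -175/297 (N = (175/(-99))/3 = (175*(-1/99))/3 = (1/3)*(-175/99) = -175/297 ≈ -0.58923)
f(D) = 29647/594 + D**2 + D/2 (f(D) = (D**2 + ((D + 101)/(D + D))*D) - 175/297 = (D**2 + ((101 + D)/((2*D)))*D) - 175/297 = (D**2 + ((101 + D)*(1/(2*D)))*D) - 175/297 = (D**2 + ((101 + D)/(2*D))*D) - 175/297 = (D**2 + (101/2 + D/2)) - 175/297 = (101/2 + D**2 + D/2) - 175/297 = 29647/594 + D**2 + D/2)
w = -13727
w + f((8 + 6)*(-5)) = -13727 + (29647/594 + ((8 + 6)*(-5))**2 + ((8 + 6)*(-5))/2) = -13727 + (29647/594 + (14*(-5))**2 + (14*(-5))/2) = -13727 + (29647/594 + (-70)**2 + (1/2)*(-70)) = -13727 + (29647/594 + 4900 - 35) = -13727 + 2919457/594 = -5234381/594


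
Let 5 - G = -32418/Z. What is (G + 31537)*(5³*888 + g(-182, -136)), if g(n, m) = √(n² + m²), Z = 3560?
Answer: 311693377950/89 + 56160969*√12905/890 ≈ 3.5093e+9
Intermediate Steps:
G = 25109/1780 (G = 5 - (-32418)/3560 = 5 - 1*(-16209/1780) = 5 + 16209/1780 = 25109/1780 ≈ 14.106)
g(n, m) = √(m² + n²)
(G + 31537)*(5³*888 + g(-182, -136)) = (25109/1780 + 31537)*(5³*888 + √((-136)² + (-182)²)) = 56160969*(125*888 + √(18496 + 33124))/1780 = 56160969*(111000 + √51620)/1780 = 56160969*(111000 + 2*√12905)/1780 = 311693377950/89 + 56160969*√12905/890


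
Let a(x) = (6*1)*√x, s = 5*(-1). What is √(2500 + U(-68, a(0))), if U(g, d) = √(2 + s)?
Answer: √(2500 + I*√3) ≈ 50.0 + 0.0173*I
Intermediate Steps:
s = -5
a(x) = 6*√x
U(g, d) = I*√3 (U(g, d) = √(2 - 5) = √(-3) = I*√3)
√(2500 + U(-68, a(0))) = √(2500 + I*√3)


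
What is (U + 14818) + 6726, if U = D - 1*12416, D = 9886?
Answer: 19014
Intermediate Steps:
U = -2530 (U = 9886 - 1*12416 = 9886 - 12416 = -2530)
(U + 14818) + 6726 = (-2530 + 14818) + 6726 = 12288 + 6726 = 19014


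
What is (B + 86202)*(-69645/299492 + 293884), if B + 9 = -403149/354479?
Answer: 1344582972991430762667/53081812334 ≈ 2.5330e+10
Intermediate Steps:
B = -3593460/354479 (B = -9 - 403149/354479 = -3593460/354479 ≈ -10.137)
(B + 86202)*(-69645/299492 + 293884) = (-3593460/354479 + 86202)*(-69645/299492 + 293884) = 30553205298*(-69645*1/299492 + 293884)/354479 = 30553205298*(-69645/299492 + 293884)/354479 = (30553205298/354479)*(88015837283/299492) = 1344582972991430762667/53081812334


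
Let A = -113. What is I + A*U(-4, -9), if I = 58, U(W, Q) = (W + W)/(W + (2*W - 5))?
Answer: 82/17 ≈ 4.8235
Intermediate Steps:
U(W, Q) = 2*W/(-5 + 3*W) (U(W, Q) = (2*W)/(W + (-5 + 2*W)) = (2*W)/(-5 + 3*W) = 2*W/(-5 + 3*W))
I + A*U(-4, -9) = 58 - 226*(-4)/(-5 + 3*(-4)) = 58 - 226*(-4)/(-5 - 12) = 58 - 226*(-4)/(-17) = 58 - 226*(-4)*(-1)/17 = 58 - 113*8/17 = 58 - 904/17 = 82/17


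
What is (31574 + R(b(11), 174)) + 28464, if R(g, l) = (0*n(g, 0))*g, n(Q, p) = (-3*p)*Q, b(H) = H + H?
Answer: 60038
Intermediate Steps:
b(H) = 2*H
n(Q, p) = -3*Q*p
R(g, l) = 0 (R(g, l) = (0*(-3*g*0))*g = (0*0)*g = 0*g = 0)
(31574 + R(b(11), 174)) + 28464 = (31574 + 0) + 28464 = 31574 + 28464 = 60038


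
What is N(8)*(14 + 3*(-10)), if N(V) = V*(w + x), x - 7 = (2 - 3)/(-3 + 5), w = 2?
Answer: -1088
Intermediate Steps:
x = 13/2 (x = 7 + (2 - 3)/(-3 + 5) = 7 - 1/2 = 7 - 1*½ = 7 - ½ = 13/2 ≈ 6.5000)
N(V) = 17*V/2 (N(V) = V*(2 + 13/2) = V*(17/2) = 17*V/2)
N(8)*(14 + 3*(-10)) = ((17/2)*8)*(14 + 3*(-10)) = 68*(14 - 30) = 68*(-16) = -1088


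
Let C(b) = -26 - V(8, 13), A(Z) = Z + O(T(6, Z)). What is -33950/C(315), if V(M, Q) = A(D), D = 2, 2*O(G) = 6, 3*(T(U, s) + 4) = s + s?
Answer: 33950/31 ≈ 1095.2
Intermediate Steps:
T(U, s) = -4 + 2*s/3 (T(U, s) = -4 + (s + s)/3 = -4 + (2*s)/3 = -4 + 2*s/3)
O(G) = 3 (O(G) = (½)*6 = 3)
A(Z) = 3 + Z (A(Z) = Z + 3 = 3 + Z)
V(M, Q) = 5 (V(M, Q) = 3 + 2 = 5)
C(b) = -31 (C(b) = -26 - 1*5 = -26 - 5 = -31)
-33950/C(315) = -33950/(-31) = -33950*(-1/31) = 33950/31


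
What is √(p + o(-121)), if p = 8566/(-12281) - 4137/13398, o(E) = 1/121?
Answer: I*√61269606715466/7835278 ≈ 0.99901*I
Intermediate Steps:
o(E) = 1/121
p = -7884465/7835278 (p = 8566*(-1/12281) - 4137*1/13398 = -8566/12281 - 197/638 = -7884465/7835278 ≈ -1.0063)
√(p + o(-121)) = √(-7884465/7835278 + 1/121) = √(-86016817/86188058) = I*√61269606715466/7835278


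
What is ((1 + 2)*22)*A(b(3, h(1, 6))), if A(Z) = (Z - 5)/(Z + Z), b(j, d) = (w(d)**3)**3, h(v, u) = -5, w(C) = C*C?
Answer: 25177001953092/762939453125 ≈ 33.000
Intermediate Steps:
w(C) = C**2
b(j, d) = d**18 (b(j, d) = ((d**2)**3)**3 = (d**6)**3 = d**18)
A(Z) = (-5 + Z)/(2*Z) (A(Z) = (-5 + Z)/((2*Z)) = (-5 + Z)*(1/(2*Z)) = (-5 + Z)/(2*Z))
((1 + 2)*22)*A(b(3, h(1, 6))) = ((1 + 2)*22)*((-5 + (-5)**18)/(2*((-5)**18))) = (3*22)*((1/2)*(-5 + 3814697265625)/3814697265625) = 66*((1/2)*(1/3814697265625)*3814697265620) = 66*(381469726562/762939453125) = 25177001953092/762939453125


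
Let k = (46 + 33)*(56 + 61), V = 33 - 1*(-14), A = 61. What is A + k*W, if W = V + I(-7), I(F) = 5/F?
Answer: 2995159/7 ≈ 4.2788e+5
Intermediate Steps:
V = 47 (V = 33 + 14 = 47)
k = 9243 (k = 79*117 = 9243)
W = 324/7 (W = 47 + 5/(-7) = 47 + 5*(-1/7) = 47 - 5/7 = 324/7 ≈ 46.286)
A + k*W = 61 + 9243*(324/7) = 61 + 2994732/7 = 2995159/7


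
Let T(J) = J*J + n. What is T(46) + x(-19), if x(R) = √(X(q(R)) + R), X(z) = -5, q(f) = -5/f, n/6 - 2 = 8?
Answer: 2176 + 2*I*√6 ≈ 2176.0 + 4.899*I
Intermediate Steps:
n = 60 (n = 12 + 6*8 = 12 + 48 = 60)
T(J) = 60 + J² (T(J) = J*J + 60 = J² + 60 = 60 + J²)
x(R) = √(-5 + R)
T(46) + x(-19) = (60 + 46²) + √(-5 - 19) = (60 + 2116) + √(-24) = 2176 + 2*I*√6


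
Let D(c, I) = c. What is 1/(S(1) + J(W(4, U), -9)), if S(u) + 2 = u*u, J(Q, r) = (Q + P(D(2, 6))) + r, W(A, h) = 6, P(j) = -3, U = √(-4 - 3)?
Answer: -⅐ ≈ -0.14286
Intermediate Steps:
U = I*√7 (U = √(-7) = I*√7 ≈ 2.6458*I)
J(Q, r) = -3 + Q + r (J(Q, r) = (Q - 3) + r = (-3 + Q) + r = -3 + Q + r)
S(u) = -2 + u² (S(u) = -2 + u*u = -2 + u²)
1/(S(1) + J(W(4, U), -9)) = 1/((-2 + 1²) + (-3 + 6 - 9)) = 1/((-2 + 1) - 6) = 1/(-1 - 6) = 1/(-7) = -⅐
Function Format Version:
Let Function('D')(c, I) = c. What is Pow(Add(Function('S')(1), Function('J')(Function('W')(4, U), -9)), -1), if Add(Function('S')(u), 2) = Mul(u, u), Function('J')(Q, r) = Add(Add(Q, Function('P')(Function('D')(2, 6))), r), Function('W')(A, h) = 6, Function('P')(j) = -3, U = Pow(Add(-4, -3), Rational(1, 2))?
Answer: Rational(-1, 7) ≈ -0.14286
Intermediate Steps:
U = Mul(I, Pow(7, Rational(1, 2))) (U = Pow(-7, Rational(1, 2)) = Mul(I, Pow(7, Rational(1, 2))) ≈ Mul(2.6458, I))
Function('J')(Q, r) = Add(-3, Q, r) (Function('J')(Q, r) = Add(Add(Q, -3), r) = Add(Add(-3, Q), r) = Add(-3, Q, r))
Function('S')(u) = Add(-2, Pow(u, 2)) (Function('S')(u) = Add(-2, Mul(u, u)) = Add(-2, Pow(u, 2)))
Pow(Add(Function('S')(1), Function('J')(Function('W')(4, U), -9)), -1) = Pow(Add(Add(-2, Pow(1, 2)), Add(-3, 6, -9)), -1) = Pow(Add(Add(-2, 1), -6), -1) = Pow(Add(-1, -6), -1) = Pow(-7, -1) = Rational(-1, 7)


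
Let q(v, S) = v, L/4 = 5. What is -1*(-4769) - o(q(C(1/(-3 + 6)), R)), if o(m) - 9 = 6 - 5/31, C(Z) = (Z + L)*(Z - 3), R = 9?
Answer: 147379/31 ≈ 4754.2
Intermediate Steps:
L = 20 (L = 4*5 = 20)
C(Z) = (-3 + Z)*(20 + Z) (C(Z) = (Z + 20)*(Z - 3) = (20 + Z)*(-3 + Z) = (-3 + Z)*(20 + Z))
o(m) = 460/31 (o(m) = 9 + (6 - 5/31) = 9 + 181/31 = 460/31)
-1*(-4769) - o(q(C(1/(-3 + 6)), R)) = -1*(-4769) - 1*460/31 = 4769 - 460/31 = 147379/31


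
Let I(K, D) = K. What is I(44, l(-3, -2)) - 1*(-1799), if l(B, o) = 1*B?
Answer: 1843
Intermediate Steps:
l(B, o) = B
I(44, l(-3, -2)) - 1*(-1799) = 44 - 1*(-1799) = 44 + 1799 = 1843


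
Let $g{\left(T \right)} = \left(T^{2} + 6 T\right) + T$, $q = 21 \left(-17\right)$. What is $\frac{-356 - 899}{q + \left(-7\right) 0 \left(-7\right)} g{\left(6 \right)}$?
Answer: $\frac{32630}{119} \approx 274.2$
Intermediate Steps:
$q = -357$
$g{\left(T \right)} = T^{2} + 7 T$
$\frac{-356 - 899}{q + \left(-7\right) 0 \left(-7\right)} g{\left(6 \right)} = \frac{-356 - 899}{-357 + \left(-7\right) 0 \left(-7\right)} 6 \left(7 + 6\right) = - \frac{1255}{-357 + 0 \left(-7\right)} 6 \cdot 13 = - \frac{1255}{-357 + 0} \cdot 78 = - \frac{1255}{-357} \cdot 78 = \left(-1255\right) \left(- \frac{1}{357}\right) 78 = \frac{1255}{357} \cdot 78 = \frac{32630}{119}$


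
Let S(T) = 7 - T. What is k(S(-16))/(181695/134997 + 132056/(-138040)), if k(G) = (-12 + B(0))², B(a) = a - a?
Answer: 365391880/987747 ≈ 369.92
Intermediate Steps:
B(a) = 0
k(G) = 144 (k(G) = (-12 + 0)² = (-12)² = 144)
k(S(-16))/(181695/134997 + 132056/(-138040)) = 144/(181695/134997 + 132056/(-138040)) = 144/(181695*(1/134997) + 132056*(-1/138040)) = 144/(60565/44999 - 971/1015) = 144/(17779446/45673985) = 144*(45673985/17779446) = 365391880/987747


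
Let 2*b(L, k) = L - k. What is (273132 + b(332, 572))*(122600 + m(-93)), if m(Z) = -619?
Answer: 33302276772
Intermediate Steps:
b(L, k) = L/2 - k/2 (b(L, k) = (L - k)/2 = L/2 - k/2)
(273132 + b(332, 572))*(122600 + m(-93)) = (273132 + ((½)*332 - ½*572))*(122600 - 619) = (273132 + (166 - 286))*121981 = (273132 - 120)*121981 = 273012*121981 = 33302276772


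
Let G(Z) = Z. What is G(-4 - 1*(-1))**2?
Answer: 9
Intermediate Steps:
G(-4 - 1*(-1))**2 = (-4 - 1*(-1))**2 = (-4 + 1)**2 = (-3)**2 = 9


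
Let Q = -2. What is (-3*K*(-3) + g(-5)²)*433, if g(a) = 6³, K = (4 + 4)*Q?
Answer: 20139696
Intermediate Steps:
K = -16 (K = (4 + 4)*(-2) = 8*(-2) = -16)
g(a) = 216
(-3*K*(-3) + g(-5)²)*433 = (-3*(-16)*(-3) + 216²)*433 = (48*(-3) + 46656)*433 = (-144 + 46656)*433 = 46512*433 = 20139696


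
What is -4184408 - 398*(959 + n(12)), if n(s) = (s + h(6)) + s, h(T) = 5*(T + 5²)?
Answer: -4637332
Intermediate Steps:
h(T) = 125 + 5*T (h(T) = 5*(T + 25) = 5*(25 + T) = 125 + 5*T)
n(s) = 155 + 2*s (n(s) = (s + (125 + 5*6)) + s = (s + (125 + 30)) + s = (s + 155) + s = (155 + s) + s = 155 + 2*s)
-4184408 - 398*(959 + n(12)) = -4184408 - 398*(959 + (155 + 2*12)) = -4184408 - 398*(959 + (155 + 24)) = -4184408 - 398*(959 + 179) = -4184408 - 398*1138 = -4184408 - 1*452924 = -4184408 - 452924 = -4637332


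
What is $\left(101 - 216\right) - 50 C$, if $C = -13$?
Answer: $535$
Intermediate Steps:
$\left(101 - 216\right) - 50 C = \left(101 - 216\right) - -650 = \left(101 - 216\right) + 650 = -115 + 650 = 535$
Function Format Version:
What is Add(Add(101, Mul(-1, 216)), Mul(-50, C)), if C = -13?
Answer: 535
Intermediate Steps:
Add(Add(101, Mul(-1, 216)), Mul(-50, C)) = Add(Add(101, Mul(-1, 216)), Mul(-50, -13)) = Add(Add(101, -216), 650) = Add(-115, 650) = 535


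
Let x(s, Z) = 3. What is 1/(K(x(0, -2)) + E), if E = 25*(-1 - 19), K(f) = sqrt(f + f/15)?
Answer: -625/312496 - sqrt(5)/312496 ≈ -0.0020072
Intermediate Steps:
K(f) = 4*sqrt(15)*sqrt(f)/15 (K(f) = sqrt(f + f*(1/15)) = sqrt(f + f/15) = sqrt(16*f/15) = 4*sqrt(15)*sqrt(f)/15)
E = -500 (E = 25*(-20) = -500)
1/(K(x(0, -2)) + E) = 1/(4*sqrt(15)*sqrt(3)/15 - 500) = 1/(4*sqrt(5)/5 - 500) = 1/(-500 + 4*sqrt(5)/5)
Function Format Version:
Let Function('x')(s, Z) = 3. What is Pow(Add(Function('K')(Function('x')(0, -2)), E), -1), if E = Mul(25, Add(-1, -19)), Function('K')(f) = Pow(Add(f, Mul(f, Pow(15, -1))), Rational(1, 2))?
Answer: Add(Rational(-625, 312496), Mul(Rational(-1, 312496), Pow(5, Rational(1, 2)))) ≈ -0.0020072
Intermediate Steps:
Function('K')(f) = Mul(Rational(4, 15), Pow(15, Rational(1, 2)), Pow(f, Rational(1, 2))) (Function('K')(f) = Pow(Add(f, Mul(f, Rational(1, 15))), Rational(1, 2)) = Pow(Add(f, Mul(Rational(1, 15), f)), Rational(1, 2)) = Pow(Mul(Rational(16, 15), f), Rational(1, 2)) = Mul(Rational(4, 15), Pow(15, Rational(1, 2)), Pow(f, Rational(1, 2))))
E = -500 (E = Mul(25, -20) = -500)
Pow(Add(Function('K')(Function('x')(0, -2)), E), -1) = Pow(Add(Mul(Rational(4, 15), Pow(15, Rational(1, 2)), Pow(3, Rational(1, 2))), -500), -1) = Pow(Add(Mul(Rational(4, 5), Pow(5, Rational(1, 2))), -500), -1) = Pow(Add(-500, Mul(Rational(4, 5), Pow(5, Rational(1, 2)))), -1)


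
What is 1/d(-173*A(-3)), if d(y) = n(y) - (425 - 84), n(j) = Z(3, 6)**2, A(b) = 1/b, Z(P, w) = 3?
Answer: -1/332 ≈ -0.0030120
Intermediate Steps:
A(b) = 1/b
n(j) = 9 (n(j) = 3**2 = 9)
d(y) = -332 (d(y) = 9 - (425 - 84) = 9 - 1*341 = 9 - 341 = -332)
1/d(-173*A(-3)) = 1/(-332) = -1/332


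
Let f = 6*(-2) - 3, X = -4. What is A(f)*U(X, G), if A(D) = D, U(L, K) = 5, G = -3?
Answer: -75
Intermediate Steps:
f = -15 (f = -12 - 3 = -15)
A(f)*U(X, G) = -15*5 = -75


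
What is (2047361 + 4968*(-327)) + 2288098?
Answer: 2710923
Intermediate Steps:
(2047361 + 4968*(-327)) + 2288098 = (2047361 - 1624536) + 2288098 = 422825 + 2288098 = 2710923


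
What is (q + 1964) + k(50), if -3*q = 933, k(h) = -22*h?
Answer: 553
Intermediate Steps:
q = -311 (q = -⅓*933 = -311)
(q + 1964) + k(50) = (-311 + 1964) - 22*50 = 1653 - 1100 = 553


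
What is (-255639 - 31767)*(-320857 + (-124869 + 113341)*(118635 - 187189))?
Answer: -227042018664930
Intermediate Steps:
(-255639 - 31767)*(-320857 + (-124869 + 113341)*(118635 - 187189)) = -287406*(-320857 - 11528*(-68554)) = -287406*(-320857 + 790290512) = -287406*789969655 = -227042018664930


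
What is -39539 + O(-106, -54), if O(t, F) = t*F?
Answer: -33815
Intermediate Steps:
O(t, F) = F*t
-39539 + O(-106, -54) = -39539 - 54*(-106) = -39539 + 5724 = -33815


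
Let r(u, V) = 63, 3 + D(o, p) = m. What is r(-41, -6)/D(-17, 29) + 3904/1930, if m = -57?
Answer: 751/772 ≈ 0.97280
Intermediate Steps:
D(o, p) = -60 (D(o, p) = -3 - 57 = -60)
r(-41, -6)/D(-17, 29) + 3904/1930 = 63/(-60) + 3904/1930 = 63*(-1/60) + 3904*(1/1930) = -21/20 + 1952/965 = 751/772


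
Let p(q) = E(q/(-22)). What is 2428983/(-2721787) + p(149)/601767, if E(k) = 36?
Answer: -162398203181/181986844181 ≈ -0.89236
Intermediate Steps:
p(q) = 36
2428983/(-2721787) + p(149)/601767 = 2428983/(-2721787) + 36/601767 = 2428983*(-1/2721787) + 36*(1/601767) = -2428983/2721787 + 4/66863 = -162398203181/181986844181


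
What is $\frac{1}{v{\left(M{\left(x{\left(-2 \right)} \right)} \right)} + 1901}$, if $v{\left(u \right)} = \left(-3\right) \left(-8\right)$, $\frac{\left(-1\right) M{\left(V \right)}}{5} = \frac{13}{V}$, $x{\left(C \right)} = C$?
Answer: $\frac{1}{1925} \approx 0.00051948$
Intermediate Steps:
$M{\left(V \right)} = - \frac{65}{V}$ ($M{\left(V \right)} = - 5 \frac{13}{V} = - \frac{65}{V}$)
$v{\left(u \right)} = 24$
$\frac{1}{v{\left(M{\left(x{\left(-2 \right)} \right)} \right)} + 1901} = \frac{1}{24 + 1901} = \frac{1}{1925}$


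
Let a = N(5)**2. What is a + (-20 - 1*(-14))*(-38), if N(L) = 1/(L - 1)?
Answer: 3649/16 ≈ 228.06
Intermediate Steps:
N(L) = 1/(-1 + L)
a = 1/16 (a = (1/(-1 + 5))**2 = (1/4)**2 = 1/16 ≈ 0.062500)
a + (-20 - 1*(-14))*(-38) = 1/16 + (-20 - 1*(-14))*(-38) = 1/16 + (-20 + 14)*(-38) = 1/16 - 6*(-38) = 1/16 + 228 = 3649/16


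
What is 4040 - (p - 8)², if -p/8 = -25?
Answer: -32824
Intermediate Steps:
p = 200 (p = -8*(-25) = 200)
4040 - (p - 8)² = 4040 - (200 - 8)² = 4040 - 1*192² = 4040 - 1*36864 = 4040 - 36864 = -32824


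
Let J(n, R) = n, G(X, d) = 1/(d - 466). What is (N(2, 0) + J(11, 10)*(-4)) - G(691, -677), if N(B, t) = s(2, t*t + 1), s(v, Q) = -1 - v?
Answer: -53720/1143 ≈ -46.999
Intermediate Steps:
G(X, d) = 1/(-466 + d)
N(B, t) = -3 (N(B, t) = -1 - 1*2 = -1 - 2 = -3)
(N(2, 0) + J(11, 10)*(-4)) - G(691, -677) = (-3 + 11*(-4)) - 1/(-466 - 677) = (-3 - 44) - 1/(-1143) = -47 - 1*(-1/1143) = -47 + 1/1143 = -53720/1143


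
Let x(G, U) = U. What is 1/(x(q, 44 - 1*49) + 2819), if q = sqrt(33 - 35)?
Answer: 1/2814 ≈ 0.00035537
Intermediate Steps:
q = I*sqrt(2) (q = sqrt(-2) = I*sqrt(2) ≈ 1.4142*I)
1/(x(q, 44 - 1*49) + 2819) = 1/((44 - 1*49) + 2819) = 1/((44 - 49) + 2819) = 1/(-5 + 2819) = 1/2814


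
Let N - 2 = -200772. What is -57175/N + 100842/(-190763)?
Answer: -1867834763/7659897502 ≈ -0.24385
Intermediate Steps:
N = -200770 (N = 2 - 200772 = -200770)
-57175/N + 100842/(-190763) = -57175/(-200770) + 100842/(-190763) = -57175*(-1/200770) + 100842*(-1/190763) = 11435/40154 - 100842/190763 = -1867834763/7659897502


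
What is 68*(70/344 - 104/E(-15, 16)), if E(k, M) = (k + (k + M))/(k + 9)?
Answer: -908123/301 ≈ -3017.0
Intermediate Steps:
E(k, M) = (M + 2*k)/(9 + k) (E(k, M) = (k + (M + k))/(9 + k) = (M + 2*k)/(9 + k))
68*(70/344 - 104/E(-15, 16)) = 68*(70/344 - 104*(9 - 15)/(16 + 2*(-15))) = 68*(70*(1/344) - 104*(-6/(16 - 30))) = 68*(35/172 - 104/((-1/6*(-14)))) = 68*(35/172 - 104/7/3) = 68*(35/172 - 104*3/7) = 68*(35/172 - 312/7) = 68*(-53419/1204) = -908123/301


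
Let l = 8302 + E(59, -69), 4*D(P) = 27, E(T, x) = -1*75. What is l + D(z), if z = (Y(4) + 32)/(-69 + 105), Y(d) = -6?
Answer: 32935/4 ≈ 8233.8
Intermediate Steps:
E(T, x) = -75
z = 13/18 (z = (-6 + 32)/(-69 + 105) = 26/36 = 26*(1/36) = 13/18 ≈ 0.72222)
D(P) = 27/4 (D(P) = (1/4)*27 = 27/4)
l = 8227 (l = 8302 - 75 = 8227)
l + D(z) = 8227 + 27/4 = 32935/4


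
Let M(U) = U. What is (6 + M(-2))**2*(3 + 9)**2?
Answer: 2304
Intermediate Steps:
(6 + M(-2))**2*(3 + 9)**2 = (6 - 2)**2*(3 + 9)**2 = 4**2*12**2 = 16*144 = 2304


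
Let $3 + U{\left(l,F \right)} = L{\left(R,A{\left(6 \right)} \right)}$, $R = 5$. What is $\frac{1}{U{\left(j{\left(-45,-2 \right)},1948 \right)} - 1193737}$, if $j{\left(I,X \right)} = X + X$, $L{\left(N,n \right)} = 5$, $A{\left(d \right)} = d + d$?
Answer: $- \frac{1}{1193735} \approx -8.3771 \cdot 10^{-7}$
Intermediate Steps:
$A{\left(d \right)} = 2 d$
$j{\left(I,X \right)} = 2 X$
$U{\left(l,F \right)} = 2$ ($U{\left(l,F \right)} = -3 + 5 = 2$)
$\frac{1}{U{\left(j{\left(-45,-2 \right)},1948 \right)} - 1193737} = \frac{1}{2 - 1193737} = \frac{1}{-1193735} = - \frac{1}{1193735}$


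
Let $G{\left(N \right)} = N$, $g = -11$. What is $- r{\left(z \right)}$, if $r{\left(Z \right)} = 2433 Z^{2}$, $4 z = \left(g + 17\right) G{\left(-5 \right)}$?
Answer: $- \frac{547425}{4} \approx -1.3686 \cdot 10^{5}$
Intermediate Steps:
$z = - \frac{15}{2}$ ($z = \frac{\left(-11 + 17\right) \left(-5\right)}{4} = \frac{6 \left(-5\right)}{4} = \frac{1}{4} \left(-30\right) = - \frac{15}{2} \approx -7.5$)
$- r{\left(z \right)} = - 2433 \left(- \frac{15}{2}\right)^{2} = - \frac{2433 \cdot 225}{4} = \left(-1\right) \frac{547425}{4} = - \frac{547425}{4}$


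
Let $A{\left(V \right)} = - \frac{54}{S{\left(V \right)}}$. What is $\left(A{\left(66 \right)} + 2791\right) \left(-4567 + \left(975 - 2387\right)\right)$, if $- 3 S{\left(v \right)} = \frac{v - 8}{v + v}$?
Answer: $- \frac{547861749}{29} \approx -1.8892 \cdot 10^{7}$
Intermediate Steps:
$S{\left(v \right)} = - \frac{-8 + v}{6 v}$ ($S{\left(v \right)} = - \frac{\left(v - 8\right) \frac{1}{v + v}}{3} = - \frac{\left(-8 + v\right) \frac{1}{2 v}}{3} = - \frac{\frac{1}{2} \frac{1}{v} \left(-8 + v\right)}{3} = - \frac{-8 + v}{6 v}$)
$A{\left(V \right)} = - \frac{324 V}{8 - V}$ ($A{\left(V \right)} = - \frac{54}{\frac{1}{6} \frac{1}{V} \left(8 - V\right)} = - 54 \frac{6 V}{8 - V} = - \frac{324 V}{8 - V}$)
$\left(A{\left(66 \right)} + 2791\right) \left(-4567 + \left(975 - 2387\right)\right) = \left(324 \cdot 66 \frac{1}{-8 + 66} + 2791\right) \left(-4567 + \left(975 - 2387\right)\right) = \left(324 \cdot 66 \cdot \frac{1}{58} + 2791\right) \left(-4567 + \left(975 - 2387\right)\right) = \left(324 \cdot 66 \cdot \frac{1}{58} + 2791\right) \left(-4567 - 1412\right) = \left(\frac{10692}{29} + 2791\right) \left(-5979\right) = \frac{91631}{29} \left(-5979\right) = - \frac{547861749}{29}$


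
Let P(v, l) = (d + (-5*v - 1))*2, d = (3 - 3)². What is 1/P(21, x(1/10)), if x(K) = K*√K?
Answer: -1/212 ≈ -0.0047170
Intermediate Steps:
d = 0 (d = 0² = 0)
x(K) = K^(3/2)
P(v, l) = -2 - 10*v (P(v, l) = (0 + (-5*v - 1))*2 = (0 + (-1 - 5*v))*2 = (-1 - 5*v)*2 = -2 - 10*v)
1/P(21, x(1/10)) = 1/(-2 - 10*21) = 1/(-2 - 210) = 1/(-212) = -1/212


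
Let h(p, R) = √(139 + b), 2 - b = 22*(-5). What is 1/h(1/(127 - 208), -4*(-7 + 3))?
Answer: √251/251 ≈ 0.063119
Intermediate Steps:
b = 112 (b = 2 - 22*(-5) = 2 - 1*(-110) = 2 + 110 = 112)
h(p, R) = √251 (h(p, R) = √(139 + 112) = √251)
1/h(1/(127 - 208), -4*(-7 + 3)) = 1/(√251) = √251/251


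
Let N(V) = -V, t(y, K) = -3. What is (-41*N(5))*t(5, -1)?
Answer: -615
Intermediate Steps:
(-41*N(5))*t(5, -1) = -(-41)*5*(-3) = -41*(-5)*(-3) = 205*(-3) = -615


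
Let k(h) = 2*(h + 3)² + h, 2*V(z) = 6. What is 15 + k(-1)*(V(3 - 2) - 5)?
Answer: 1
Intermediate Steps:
V(z) = 3 (V(z) = (½)*6 = 3)
k(h) = h + 2*(3 + h)² (k(h) = 2*(3 + h)² + h = h + 2*(3 + h)²)
15 + k(-1)*(V(3 - 2) - 5) = 15 + (-1 + 2*(3 - 1)²)*(3 - 5) = 15 + (-1 + 2*2²)*(-2) = 15 + (-1 + 2*4)*(-2) = 15 + (-1 + 8)*(-2) = 15 + 7*(-2) = 15 - 14 = 1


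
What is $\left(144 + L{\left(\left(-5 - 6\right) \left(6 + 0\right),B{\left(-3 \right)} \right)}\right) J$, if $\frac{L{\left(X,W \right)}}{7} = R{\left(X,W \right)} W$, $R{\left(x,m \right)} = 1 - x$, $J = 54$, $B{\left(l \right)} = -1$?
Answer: $-17550$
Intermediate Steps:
$L{\left(X,W \right)} = 7 W \left(1 - X\right)$ ($L{\left(X,W \right)} = 7 \left(1 - X\right) W = 7 W \left(1 - X\right)$)
$\left(144 + L{\left(\left(-5 - 6\right) \left(6 + 0\right),B{\left(-3 \right)} \right)}\right) J = \left(144 + 7 \left(-1\right) \left(1 - \left(-5 - 6\right) \left(6 + 0\right)\right)\right) 54 = \left(144 + 7 \left(-1\right) \left(1 - \left(-11\right) 6\right)\right) 54 = \left(144 + 7 \left(-1\right) \left(1 - -66\right)\right) 54 = \left(144 + 7 \left(-1\right) \left(1 + 66\right)\right) 54 = \left(144 + 7 \left(-1\right) 67\right) 54 = \left(144 - 469\right) 54 = \left(-325\right) 54 = -17550$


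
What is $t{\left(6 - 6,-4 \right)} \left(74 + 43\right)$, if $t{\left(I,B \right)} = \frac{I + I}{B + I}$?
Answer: $0$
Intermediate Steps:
$t{\left(I,B \right)} = \frac{2 I}{B + I}$
$t{\left(6 - 6,-4 \right)} \left(74 + 43\right) = \frac{2 \left(6 - 6\right)}{-4 + \left(6 - 6\right)} \left(74 + 43\right) = 2 \cdot 0 \frac{1}{-4 + 0} \cdot 117 = 2 \cdot 0 \frac{1}{-4} \cdot 117 = 2 \cdot 0 \left(- \frac{1}{4}\right) 117 = 0 \cdot 117 = 0$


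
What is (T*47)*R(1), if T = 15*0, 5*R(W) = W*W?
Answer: 0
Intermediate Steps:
R(W) = W**2/5 (R(W) = (W*W)/5 = W**2/5)
T = 0
(T*47)*R(1) = (0*47)*((1/5)*1**2) = 0*((1/5)*1) = 0*(1/5) = 0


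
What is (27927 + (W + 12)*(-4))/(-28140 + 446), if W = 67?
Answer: -27611/27694 ≈ -0.99700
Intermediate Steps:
(27927 + (W + 12)*(-4))/(-28140 + 446) = (27927 + (67 + 12)*(-4))/(-28140 + 446) = (27927 + 79*(-4))/(-27694) = (27927 - 316)*(-1/27694) = 27611*(-1/27694) = -27611/27694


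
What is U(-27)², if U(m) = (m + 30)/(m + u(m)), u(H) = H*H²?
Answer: 1/43164900 ≈ 2.3167e-8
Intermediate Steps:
u(H) = H³
U(m) = (30 + m)/(m + m³) (U(m) = (m + 30)/(m + m³) = (30 + m)/(m + m³))
U(-27)² = ((30 - 27)/(-27 + (-27)³))² = (3/(-27 - 19683))² = (3/(-19710))² = (-1/19710*3)² = (-1/6570)² = 1/43164900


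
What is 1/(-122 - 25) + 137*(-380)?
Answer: -7652821/147 ≈ -52060.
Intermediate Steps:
1/(-122 - 25) + 137*(-380) = 1/(-147) - 52060 = -1/147 - 52060 = -7652821/147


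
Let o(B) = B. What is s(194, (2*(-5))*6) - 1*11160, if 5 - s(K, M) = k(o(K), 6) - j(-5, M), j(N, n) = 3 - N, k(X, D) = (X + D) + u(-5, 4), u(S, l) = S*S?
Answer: -11372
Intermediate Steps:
u(S, l) = S²
k(X, D) = 25 + D + X (k(X, D) = (X + D) + (-5)² = (D + X) + 25 = 25 + D + X)
s(K, M) = -18 - K (s(K, M) = 5 - ((25 + 6 + K) - (3 - 1*(-5))) = 5 - ((31 + K) - (3 + 5)) = 5 - ((31 + K) - 1*8) = 5 - ((31 + K) - 8) = 5 - (23 + K) = 5 + (-23 - K) = -18 - K)
s(194, (2*(-5))*6) - 1*11160 = (-18 - 1*194) - 1*11160 = (-18 - 194) - 11160 = -212 - 11160 = -11372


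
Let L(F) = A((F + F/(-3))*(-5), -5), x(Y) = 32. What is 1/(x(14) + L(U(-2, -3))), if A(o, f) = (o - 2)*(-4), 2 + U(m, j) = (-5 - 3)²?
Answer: 3/2600 ≈ 0.0011538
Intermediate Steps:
U(m, j) = 62 (U(m, j) = -2 + (-5 - 3)² = -2 + (-8)² = -2 + 64 = 62)
A(o, f) = 8 - 4*o (A(o, f) = (-2 + o)*(-4) = 8 - 4*o)
L(F) = 8 + 40*F/3 (L(F) = 8 - 4*(F + F/(-3))*(-5) = 8 - 4*(F + F*(-⅓))*(-5) = 8 - 4*(F - F/3)*(-5) = 8 - 4*2*F/3*(-5) = 8 - (-40)*F/3 = 8 + 40*F/3)
1/(x(14) + L(U(-2, -3))) = 1/(32 + (8 + (40/3)*62)) = 1/(32 + (8 + 2480/3)) = 1/(32 + 2504/3) = 1/(2600/3) = 3/2600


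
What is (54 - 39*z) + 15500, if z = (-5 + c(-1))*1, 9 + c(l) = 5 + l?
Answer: 15944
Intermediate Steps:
c(l) = -4 + l (c(l) = -9 + (5 + l) = -4 + l)
z = -10 (z = (-5 + (-4 - 1))*1 = (-5 - 5)*1 = -10*1 = -10)
(54 - 39*z) + 15500 = (54 - 39*(-10)) + 15500 = (54 + 390) + 15500 = 444 + 15500 = 15944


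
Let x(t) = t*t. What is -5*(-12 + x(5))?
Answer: -65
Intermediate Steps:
x(t) = t²
-5*(-12 + x(5)) = -5*(-12 + 5²) = -5*(-12 + 25) = -5*13 = -65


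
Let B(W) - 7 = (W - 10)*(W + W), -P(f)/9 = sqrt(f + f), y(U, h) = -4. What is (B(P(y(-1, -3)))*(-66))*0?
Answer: 0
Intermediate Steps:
P(f) = -9*sqrt(2)*sqrt(f) (P(f) = -9*sqrt(f + f) = -9*sqrt(2)*sqrt(f))
B(W) = 7 + 2*W*(-10 + W) (B(W) = 7 + (W - 10)*(W + W) = 7 + (-10 + W)*(2*W) = 7 + 2*W*(-10 + W))
(B(P(y(-1, -3)))*(-66))*0 = ((7 - (-180)*sqrt(2)*sqrt(-4) + 2*(-9*sqrt(2)*sqrt(-4))**2)*(-66))*0 = ((7 - (-180)*sqrt(2)*2*I + 2*(-9*sqrt(2)*2*I)**2)*(-66))*0 = ((7 - (-360)*I*sqrt(2) + 2*(-18*I*sqrt(2))**2)*(-66))*0 = ((7 + 360*I*sqrt(2) + 2*(-648))*(-66))*0 = ((7 + 360*I*sqrt(2) - 1296)*(-66))*0 = ((-1289 + 360*I*sqrt(2))*(-66))*0 = (85074 - 23760*I*sqrt(2))*0 = 0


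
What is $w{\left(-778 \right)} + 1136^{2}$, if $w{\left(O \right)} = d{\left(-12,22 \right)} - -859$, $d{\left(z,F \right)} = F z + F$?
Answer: $1291113$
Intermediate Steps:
$d{\left(z,F \right)} = F + F z$
$w{\left(O \right)} = 617$ ($w{\left(O \right)} = 22 \left(1 - 12\right) - -859 = 22 \left(-11\right) + 859 = -242 + 859 = 617$)
$w{\left(-778 \right)} + 1136^{2} = 617 + 1136^{2} = 617 + 1290496 = 1291113$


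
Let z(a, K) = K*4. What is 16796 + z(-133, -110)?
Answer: 16356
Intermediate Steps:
z(a, K) = 4*K
16796 + z(-133, -110) = 16796 + 4*(-110) = 16796 - 440 = 16356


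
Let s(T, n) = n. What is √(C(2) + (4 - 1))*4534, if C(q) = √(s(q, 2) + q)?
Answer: 4534*√5 ≈ 10138.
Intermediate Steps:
C(q) = √(2 + q)
√(C(2) + (4 - 1))*4534 = √(√(2 + 2) + (4 - 1))*4534 = √(√4 + 3)*4534 = √(2 + 3)*4534 = √5*4534 = 4534*√5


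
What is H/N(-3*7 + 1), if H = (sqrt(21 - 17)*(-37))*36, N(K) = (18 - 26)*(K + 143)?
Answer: 111/41 ≈ 2.7073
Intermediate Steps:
N(K) = -1144 - 8*K (N(K) = -8*(143 + K) = -1144 - 8*K)
H = -2664 (H = (sqrt(4)*(-37))*36 = (2*(-37))*36 = -74*36 = -2664)
H/N(-3*7 + 1) = -2664/(-1144 - 8*(-3*7 + 1)) = -2664/(-1144 - 8*(-21 + 1)) = -2664/(-1144 - 8*(-20)) = -2664/(-1144 + 160) = -2664/(-984) = -2664*(-1/984) = 111/41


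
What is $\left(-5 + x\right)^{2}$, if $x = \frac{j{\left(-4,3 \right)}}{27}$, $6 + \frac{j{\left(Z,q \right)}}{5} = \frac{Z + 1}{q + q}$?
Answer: $\frac{112225}{2916} \approx 38.486$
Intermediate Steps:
$j{\left(Z,q \right)} = -30 + \frac{5 \left(1 + Z\right)}{2 q}$ ($j{\left(Z,q \right)} = -30 + 5 \frac{Z + 1}{q + q} = -30 + 5 \frac{1 + Z}{2 q} = -30 + \frac{5 \left(1 + Z\right)}{2 q}$)
$x = - \frac{65}{54}$ ($x = \frac{\frac{5}{2} \cdot \frac{1}{3} \left(1 - 4 - 36\right)}{27} = \frac{5}{2} \cdot \frac{1}{3} \left(1 - 4 - 36\right) \frac{1}{27} = \frac{5}{2} \cdot \frac{1}{3} \left(-39\right) \frac{1}{27} = \left(- \frac{65}{2}\right) \frac{1}{27} = - \frac{65}{54} \approx -1.2037$)
$\left(-5 + x\right)^{2} = \left(-5 - \frac{65}{54}\right)^{2} = \left(- \frac{335}{54}\right)^{2} = \frac{112225}{2916}$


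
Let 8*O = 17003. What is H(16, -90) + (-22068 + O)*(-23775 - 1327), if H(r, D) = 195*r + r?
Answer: 2002411635/4 ≈ 5.0060e+8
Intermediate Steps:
O = 17003/8 (O = (1/8)*17003 = 17003/8 ≈ 2125.4)
H(r, D) = 196*r
H(16, -90) + (-22068 + O)*(-23775 - 1327) = 196*16 + (-22068 + 17003/8)*(-23775 - 1327) = 3136 - 159541/8*(-25102) = 3136 + 2002399091/4 = 2002411635/4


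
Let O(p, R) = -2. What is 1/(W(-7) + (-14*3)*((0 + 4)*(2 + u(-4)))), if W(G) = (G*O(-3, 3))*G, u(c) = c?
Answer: 1/238 ≈ 0.0042017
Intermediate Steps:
W(G) = -2*G² (W(G) = (G*(-2))*G = (-2*G)*G = -2*G²)
1/(W(-7) + (-14*3)*((0 + 4)*(2 + u(-4)))) = 1/(-2*(-7)² + (-14*3)*((0 + 4)*(2 - 4))) = 1/(-2*49 - 168*(-2)) = 1/(-98 - 42*(-8)) = 1/(-98 + 336) = 1/238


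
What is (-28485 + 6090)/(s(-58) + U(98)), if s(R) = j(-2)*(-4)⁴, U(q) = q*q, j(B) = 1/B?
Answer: -22395/9476 ≈ -2.3633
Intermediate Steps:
j(B) = 1/B
U(q) = q²
s(R) = -128 (s(R) = (-4)⁴/(-2) = -½*256 = -128)
(-28485 + 6090)/(s(-58) + U(98)) = (-28485 + 6090)/(-128 + 98²) = -22395/(-128 + 9604) = -22395/9476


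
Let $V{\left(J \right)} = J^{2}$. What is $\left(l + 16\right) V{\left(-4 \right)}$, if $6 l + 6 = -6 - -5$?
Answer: $\frac{712}{3} \approx 237.33$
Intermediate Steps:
$l = - \frac{7}{6}$ ($l = -1 + \frac{-6 - -5}{6} = -1 + \frac{-6 + 5}{6} = -1 + \frac{1}{6} \left(-1\right) = -1 - \frac{1}{6} = - \frac{7}{6} \approx -1.1667$)
$\left(l + 16\right) V{\left(-4 \right)} = \left(- \frac{7}{6} + 16\right) \left(-4\right)^{2} = \frac{89}{6} \cdot 16 = \frac{712}{3}$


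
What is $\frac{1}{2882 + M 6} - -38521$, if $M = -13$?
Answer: $\frac{108012885}{2804} \approx 38521.0$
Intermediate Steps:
$\frac{1}{2882 + M 6} - -38521 = \frac{1}{2882 - 78} - -38521 = \frac{1}{2882 - 78} + 38521 = \frac{1}{2804} + 38521 = \frac{108012885}{2804}$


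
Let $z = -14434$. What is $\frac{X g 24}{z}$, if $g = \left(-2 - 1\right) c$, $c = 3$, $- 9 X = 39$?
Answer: $- \frac{468}{7217} \approx -0.064847$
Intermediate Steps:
$X = - \frac{13}{3}$ ($X = \left(- \frac{1}{9}\right) 39 = - \frac{13}{3} \approx -4.3333$)
$g = -9$ ($g = \left(-2 - 1\right) 3 = \left(-3\right) 3 = -9$)
$\frac{X g 24}{z} = \frac{\left(- \frac{13}{3}\right) \left(-9\right) 24}{-14434} = 39 \cdot 24 \left(- \frac{1}{14434}\right) = 936 \left(- \frac{1}{14434}\right) = - \frac{468}{7217}$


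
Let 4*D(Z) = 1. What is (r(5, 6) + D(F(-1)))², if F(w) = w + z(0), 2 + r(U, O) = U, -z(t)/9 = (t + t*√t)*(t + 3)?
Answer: 169/16 ≈ 10.563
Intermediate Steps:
z(t) = -9*(3 + t)*(t + t^(3/2)) (z(t) = -9*(t + t*√t)*(t + 3) = -9*(t + t^(3/2))*(3 + t) = -9*(3 + t)*(t + t^(3/2)))
r(U, O) = -2 + U
F(w) = w (F(w) = w + (-27*0 - 27*0^(3/2) - 9*0² - 9*0^(5/2)) = w + (0 - 27*0 - 9*0 - 9*0) = w + (0 + 0 + 0 + 0) = w + 0 = w)
D(Z) = ¼ (D(Z) = (¼)*1 = ¼)
(r(5, 6) + D(F(-1)))² = ((-2 + 5) + ¼)² = (3 + ¼)² = (13/4)² = 169/16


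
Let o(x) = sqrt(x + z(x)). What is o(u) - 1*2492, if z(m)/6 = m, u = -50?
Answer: -2492 + 5*I*sqrt(14) ≈ -2492.0 + 18.708*I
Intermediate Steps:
z(m) = 6*m
o(x) = sqrt(7)*sqrt(x) (o(x) = sqrt(x + 6*x) = sqrt(7*x) = sqrt(7)*sqrt(x))
o(u) - 1*2492 = sqrt(7)*sqrt(-50) - 1*2492 = sqrt(7)*(5*I*sqrt(2)) - 2492 = 5*I*sqrt(14) - 2492 = -2492 + 5*I*sqrt(14)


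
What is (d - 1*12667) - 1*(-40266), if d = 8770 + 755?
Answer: 37124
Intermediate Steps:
d = 9525
(d - 1*12667) - 1*(-40266) = (9525 - 1*12667) - 1*(-40266) = (9525 - 12667) + 40266 = -3142 + 40266 = 37124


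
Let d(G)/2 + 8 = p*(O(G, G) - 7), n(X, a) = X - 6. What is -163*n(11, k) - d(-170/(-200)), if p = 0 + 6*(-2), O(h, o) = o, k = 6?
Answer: -4733/5 ≈ -946.60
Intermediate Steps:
n(X, a) = -6 + X
p = -12 (p = 0 - 12 = -12)
d(G) = 152 - 24*G (d(G) = -16 + 2*(-12*(G - 7)) = -16 + 2*(-12*(-7 + G)) = -16 + 2*(84 - 12*G) = -16 + (168 - 24*G) = 152 - 24*G)
-163*n(11, k) - d(-170/(-200)) = -163*(-6 + 11) - (152 - (-4080)/(-200)) = -163*5 - (152 - (-4080)*(-1)/200) = -815 - (152 - 24*17/20) = -815 - (152 - 102/5) = -815 - 1*658/5 = -815 - 658/5 = -4733/5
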